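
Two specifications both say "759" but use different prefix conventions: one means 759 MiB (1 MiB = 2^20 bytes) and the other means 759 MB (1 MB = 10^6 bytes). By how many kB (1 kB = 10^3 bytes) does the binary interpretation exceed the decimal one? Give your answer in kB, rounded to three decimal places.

36,869.184 kB

759 MiB = 759 × 1,048,576 = 795,869,184 bytes
759 MB = 759 × 1,000,000 = 759,000,000 bytes
difference = 36,869,184 bytes
36,869,184 / 1,000 = 36,869.184 kB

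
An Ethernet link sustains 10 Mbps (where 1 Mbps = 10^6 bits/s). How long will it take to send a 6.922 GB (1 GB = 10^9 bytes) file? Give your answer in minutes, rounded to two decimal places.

92.29 minutes

6.922 GB = 6,922,000,000 bytes = 55,376,000,000 bits
10 Mbps = 10,000,000 bits/s
time = 55,376,000,000 / 10,000,000 = 5,537.600 s
5,537.600 s / 60 = 92.29 minutes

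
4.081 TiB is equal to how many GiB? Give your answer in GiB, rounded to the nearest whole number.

4,179 GiB

4.081 TiB = 4.081 × 2^40 bytes = 4,487,106,952,953.856 bytes
1 GiB = 2^30 bytes = 1,073,741,824 bytes
4,487,106,952,953.856 / 1,073,741,824 = 4,179 GiB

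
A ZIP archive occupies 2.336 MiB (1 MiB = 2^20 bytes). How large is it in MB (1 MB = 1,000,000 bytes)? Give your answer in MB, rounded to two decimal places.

2.45 MB

2.336 MiB × 1,048,576 bytes/MiB = 2,449,473.536 bytes
1 MB = 10^6 bytes = 1,000,000 bytes
2,449,473.536 / 1,000,000 = 2.45 MB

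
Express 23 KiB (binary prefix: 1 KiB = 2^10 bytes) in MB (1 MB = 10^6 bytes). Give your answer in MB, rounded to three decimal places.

0.024 MB

23 KiB × 1,024 bytes/KiB = 23,552 bytes
1 MB = 10^6 bytes = 1,000,000 bytes
23,552 / 1,000,000 = 0.024 MB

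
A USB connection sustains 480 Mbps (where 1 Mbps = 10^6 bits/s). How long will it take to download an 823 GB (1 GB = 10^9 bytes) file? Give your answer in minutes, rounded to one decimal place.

823 GB = 823,000,000,000 bytes = 6,584,000,000,000 bits
480 Mbps = 480,000,000 bits/s
time = 6,584,000,000,000 / 480,000,000 = 13,716.67 s
13,716.67 s / 60 = 228.6 minutes

228.6 minutes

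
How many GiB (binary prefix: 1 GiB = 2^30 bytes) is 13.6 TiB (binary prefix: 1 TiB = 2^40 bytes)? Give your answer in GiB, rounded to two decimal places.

13.6 TiB × 1,099,511,627,776 bytes/TiB = 14,953,358,137,753.6 bytes
1 GiB = 1,073,741,824 bytes
14,953,358,137,753.6 / 1,073,741,824 = 13,926.40 GiB

13,926.40 GiB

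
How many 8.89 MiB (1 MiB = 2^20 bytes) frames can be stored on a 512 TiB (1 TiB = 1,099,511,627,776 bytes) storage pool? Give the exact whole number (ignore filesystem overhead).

60,390,428

Capacity: 512 TiB = 562,949,953,421,312 bytes
Per item: 8.89 MiB = 9,321,840.64 bytes
⌊562,949,953,421,312 / 9,321,840.64⌋ = 60,390,428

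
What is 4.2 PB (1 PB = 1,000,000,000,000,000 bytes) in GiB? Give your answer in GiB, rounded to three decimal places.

3,911,554.813 GiB

4.2 PB × 1,000,000,000,000,000 bytes/PB = 4,200,000,000,000,000 bytes
1 GiB = 2^30 bytes = 1,073,741,824 bytes
4,200,000,000,000,000 / 1,073,741,824 = 3,911,554.813 GiB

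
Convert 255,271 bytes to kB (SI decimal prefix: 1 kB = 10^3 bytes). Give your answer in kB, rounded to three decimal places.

255,271 bytes given.
1 kB = 10^3 bytes = 1,000 bytes
255,271 / 1,000 = 255.271 kB

255.271 kB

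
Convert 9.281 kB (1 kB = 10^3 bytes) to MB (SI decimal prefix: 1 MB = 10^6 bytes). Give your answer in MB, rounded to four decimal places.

9.281 kB = 9.281 × 10^3 bytes = 9,281 bytes
1 MB = 10^6 bytes = 1,000,000 bytes
9,281 / 1,000,000 = 0.0093 MB

0.0093 MB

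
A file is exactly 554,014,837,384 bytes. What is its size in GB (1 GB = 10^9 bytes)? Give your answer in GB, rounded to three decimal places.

554.015 GB

554,014,837,384 bytes given.
1 GB = 10^9 bytes = 1,000,000,000 bytes
554,014,837,384 / 1,000,000,000 = 554.015 GB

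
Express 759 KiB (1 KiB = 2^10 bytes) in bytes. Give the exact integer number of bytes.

777,216 bytes

759 × 1,024 = 777,216 bytes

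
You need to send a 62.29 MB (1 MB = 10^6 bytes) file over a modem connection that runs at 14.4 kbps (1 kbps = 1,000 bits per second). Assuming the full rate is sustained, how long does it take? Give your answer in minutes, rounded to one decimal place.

62.29 MB = 62,290,000 bytes = 498,320,000 bits
14.4 kbps = 14,400 bits/s
time = 498,320,000 / 14,400 = 34,605.56 s
34,605.56 s / 60 = 576.8 minutes

576.8 minutes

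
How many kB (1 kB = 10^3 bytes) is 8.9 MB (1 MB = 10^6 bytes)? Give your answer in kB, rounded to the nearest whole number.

8.9 MB × 1,000,000 bytes/MB = 8,900,000 bytes
1 kB = 1,000 bytes
8,900,000 / 1,000 = 8,900 kB

8,900 kB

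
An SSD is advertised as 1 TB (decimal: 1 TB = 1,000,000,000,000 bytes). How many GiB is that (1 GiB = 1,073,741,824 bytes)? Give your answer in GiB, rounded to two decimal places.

931.32 GiB

1 TB = 1 × 10^12 bytes = 1,000,000,000,000 bytes
1 GiB = 1,073,741,824 bytes
1,000,000,000,000 / 1,073,741,824 = 931.32 GiB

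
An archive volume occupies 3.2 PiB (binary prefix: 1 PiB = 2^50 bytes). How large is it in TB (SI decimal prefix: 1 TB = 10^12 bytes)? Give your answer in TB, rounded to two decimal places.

3,602.88 TB

3.2 PiB = 3.2 × 2^50 bytes = 3,602,879,701,896,396.8 bytes
1 TB = 10^12 bytes = 1,000,000,000,000 bytes
3,602,879,701,896,396.8 / 1,000,000,000,000 = 3,602.88 TB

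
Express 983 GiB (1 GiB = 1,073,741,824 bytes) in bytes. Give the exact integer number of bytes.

983 × 1,073,741,824 = 1,055,488,212,992 bytes

1,055,488,212,992 bytes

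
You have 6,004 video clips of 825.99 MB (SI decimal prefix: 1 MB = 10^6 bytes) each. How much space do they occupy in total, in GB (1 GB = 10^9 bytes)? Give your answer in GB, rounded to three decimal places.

4,959.244 GB

Total = 6,004 × 825.99 MB = 4959243.96 MB
= 4959243.96 × 1,000,000 bytes = 4,959,243,960,000 bytes
1 GB = 1,000,000,000 bytes
4,959,243,960,000 / 1,000,000,000 = 4,959.244 GB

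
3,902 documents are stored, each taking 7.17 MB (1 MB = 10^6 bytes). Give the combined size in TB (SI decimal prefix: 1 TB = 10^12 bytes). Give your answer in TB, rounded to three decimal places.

Total = 3,902 × 7.17 MB = 27977.34 MB
= 27977.34 × 1,000,000 bytes = 27,977,340,000 bytes
1 TB = 1,000,000,000,000 bytes
27,977,340,000 / 1,000,000,000,000 = 0.028 TB

0.028 TB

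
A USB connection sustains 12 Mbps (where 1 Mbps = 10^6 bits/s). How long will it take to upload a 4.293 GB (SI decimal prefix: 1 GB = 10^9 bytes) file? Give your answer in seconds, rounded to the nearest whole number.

2,862 seconds

4.293 GB = 4,293,000,000 bytes = 34,344,000,000 bits
12 Mbps = 12,000,000 bits/s
time = 34,344,000,000 / 12,000,000 = 2,862 s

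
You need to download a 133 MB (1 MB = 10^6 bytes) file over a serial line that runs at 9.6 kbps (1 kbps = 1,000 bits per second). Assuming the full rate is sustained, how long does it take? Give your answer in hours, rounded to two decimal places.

30.79 hours

133 MB = 133,000,000 bytes = 1,064,000,000 bits
9.6 kbps = 9,600 bits/s
time = 1,064,000,000 / 9,600 = 110,833.3333 s
110,833.3333 s / 3600 = 30.79 hours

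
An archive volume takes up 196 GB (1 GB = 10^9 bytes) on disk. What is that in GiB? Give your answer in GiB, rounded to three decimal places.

196 GB = 196 × 10^9 bytes = 196,000,000,000 bytes
1 GiB = 1,073,741,824 bytes
196,000,000,000 / 1,073,741,824 = 182.539 GiB

182.539 GiB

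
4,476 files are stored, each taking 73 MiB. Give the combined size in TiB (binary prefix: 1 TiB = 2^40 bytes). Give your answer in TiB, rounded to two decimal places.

Total = 4,476 × 73 MiB = 326,748 MiB
= 326,748 × 1,048,576 bytes = 342,620,110,848 bytes
1 TiB = 1,099,511,627,776 bytes
342,620,110,848 / 1,099,511,627,776 = 0.31 TiB

0.31 TiB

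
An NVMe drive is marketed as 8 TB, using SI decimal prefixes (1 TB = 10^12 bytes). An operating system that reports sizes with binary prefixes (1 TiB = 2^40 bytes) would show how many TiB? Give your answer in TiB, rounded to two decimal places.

8 TB = 8 × 10^12 bytes = 8,000,000,000,000 bytes
1 TiB = 1,099,511,627,776 bytes
8,000,000,000,000 / 1,099,511,627,776 = 7.28 TiB

7.28 TiB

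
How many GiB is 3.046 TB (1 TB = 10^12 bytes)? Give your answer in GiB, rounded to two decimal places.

2,836.81 GiB

3.046 TB = 3.046 × 10^12 bytes = 3,046,000,000,000 bytes
1 GiB = 2^30 bytes = 1,073,741,824 bytes
3,046,000,000,000 / 1,073,741,824 = 2,836.81 GiB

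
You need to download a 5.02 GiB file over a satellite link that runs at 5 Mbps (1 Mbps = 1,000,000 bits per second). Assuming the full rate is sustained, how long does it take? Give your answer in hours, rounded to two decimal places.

2.40 hours

5.02 GiB = 5,390,183,956.48 bytes = 43,121,471,651.84 bits
5 Mbps = 5,000,000 bits/s
time = 43,121,471,651.84 / 5,000,000 = 8,624.2943 s
8,624.2943 s / 3600 = 2.40 hours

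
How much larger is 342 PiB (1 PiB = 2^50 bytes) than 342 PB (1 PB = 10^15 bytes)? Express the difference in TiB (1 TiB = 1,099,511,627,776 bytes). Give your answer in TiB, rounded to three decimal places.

39,160.812 TiB

342 PiB = 342 × 1,125,899,906,842,624 = 385,057,768,140,177,408 bytes
342 PB = 342 × 1,000,000,000,000,000 = 342,000,000,000,000,000 bytes
difference = 43,057,768,140,177,408 bytes
43,057,768,140,177,408 / 1,099,511,627,776 = 39,160.812 TiB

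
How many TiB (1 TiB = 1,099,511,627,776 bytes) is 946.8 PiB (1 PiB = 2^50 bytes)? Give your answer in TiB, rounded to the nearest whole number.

946.8 PiB = 946.8 × 2^50 bytes = 1,066,002,031,798,596,403.2 bytes
1 TiB = 2^40 bytes = 1,099,511,627,776 bytes
1,066,002,031,798,596,403.2 / 1,099,511,627,776 = 969,523 TiB

969,523 TiB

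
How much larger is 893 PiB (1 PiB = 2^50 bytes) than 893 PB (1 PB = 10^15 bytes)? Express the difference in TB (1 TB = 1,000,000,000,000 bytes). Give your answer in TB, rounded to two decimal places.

893 PiB = 893 × 1,125,899,906,842,624 = 1,005,428,616,810,463,232 bytes
893 PB = 893 × 1,000,000,000,000,000 = 893,000,000,000,000,000 bytes
difference = 112,428,616,810,463,232 bytes
112,428,616,810,463,232 / 1,000,000,000,000 = 112,428.62 TB

112,428.62 TB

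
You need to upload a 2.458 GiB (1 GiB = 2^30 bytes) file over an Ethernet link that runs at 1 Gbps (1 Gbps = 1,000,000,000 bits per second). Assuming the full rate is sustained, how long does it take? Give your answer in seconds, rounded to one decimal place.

2.458 GiB = 2,639,257,403.392 bytes = 21,114,059,227.136 bits
1 Gbps = 1,000,000,000 bits/s
time = 21,114,059,227.136 / 1,000,000,000 = 21.1 s

21.1 seconds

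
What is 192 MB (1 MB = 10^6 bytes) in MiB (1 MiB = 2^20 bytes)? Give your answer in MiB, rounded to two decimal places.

183.11 MiB

192 MB = 192 × 10^6 bytes = 192,000,000 bytes
1 MiB = 2^20 bytes = 1,048,576 bytes
192,000,000 / 1,048,576 = 183.11 MiB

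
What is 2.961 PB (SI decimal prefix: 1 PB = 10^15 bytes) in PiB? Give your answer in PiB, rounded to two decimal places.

2.63 PiB

2.961 PB × 1,000,000,000,000,000 bytes/PB = 2,961,000,000,000,000 bytes
1 PiB = 2^50 bytes = 1,125,899,906,842,624 bytes
2,961,000,000,000,000 / 1,125,899,906,842,624 = 2.63 PiB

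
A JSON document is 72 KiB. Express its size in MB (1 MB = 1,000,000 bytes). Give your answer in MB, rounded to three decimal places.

0.074 MB

72 KiB × 1,024 bytes/KiB = 73,728 bytes
1 MB = 10^6 bytes = 1,000,000 bytes
73,728 / 1,000,000 = 0.074 MB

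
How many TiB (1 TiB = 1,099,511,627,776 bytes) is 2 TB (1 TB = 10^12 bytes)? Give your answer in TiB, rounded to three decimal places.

1.819 TiB

2 TB × 1,000,000,000,000 bytes/TB = 2,000,000,000,000 bytes
1 TiB = 2^40 bytes = 1,099,511,627,776 bytes
2,000,000,000,000 / 1,099,511,627,776 = 1.819 TiB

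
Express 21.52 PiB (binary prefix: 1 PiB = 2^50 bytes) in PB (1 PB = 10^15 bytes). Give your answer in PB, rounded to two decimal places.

24.23 PB

21.52 PiB × 1,125,899,906,842,624 bytes/PiB = 24,229,365,995,253,268.48 bytes
1 PB = 10^15 bytes = 1,000,000,000,000,000 bytes
24,229,365,995,253,268.48 / 1,000,000,000,000,000 = 24.23 PB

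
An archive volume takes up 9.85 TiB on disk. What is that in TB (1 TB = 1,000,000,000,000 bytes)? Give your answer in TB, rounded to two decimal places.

10.83 TB

9.85 TiB × 1,099,511,627,776 bytes/TiB = 10,830,189,533,593.6 bytes
1 TB = 10^12 bytes = 1,000,000,000,000 bytes
10,830,189,533,593.6 / 1,000,000,000,000 = 10.83 TB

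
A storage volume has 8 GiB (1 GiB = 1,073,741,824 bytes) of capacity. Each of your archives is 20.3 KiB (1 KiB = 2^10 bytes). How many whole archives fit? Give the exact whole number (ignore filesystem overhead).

413,231

Capacity: 8 GiB = 8,589,934,592 bytes
Per item: 20.3 KiB = 20,787.2 bytes
⌊8,589,934,592 / 20,787.2⌋ = 413,231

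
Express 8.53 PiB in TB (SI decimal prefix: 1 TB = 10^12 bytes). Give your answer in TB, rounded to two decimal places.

8.53 PiB × 1,125,899,906,842,624 bytes/PiB = 9,603,926,205,367,582.72 bytes
1 TB = 1,000,000,000,000 bytes
9,603,926,205,367,582.72 / 1,000,000,000,000 = 9,603.93 TB

9,603.93 TB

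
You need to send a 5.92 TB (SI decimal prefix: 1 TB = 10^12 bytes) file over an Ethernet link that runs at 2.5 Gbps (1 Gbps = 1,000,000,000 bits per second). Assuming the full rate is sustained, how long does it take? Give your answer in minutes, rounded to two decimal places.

5.92 TB = 5,920,000,000,000 bytes = 47,360,000,000,000 bits
2.5 Gbps = 2,500,000,000 bits/s
time = 47,360,000,000,000 / 2,500,000,000 = 18,944.000 s
18,944.000 s / 60 = 315.73 minutes

315.73 minutes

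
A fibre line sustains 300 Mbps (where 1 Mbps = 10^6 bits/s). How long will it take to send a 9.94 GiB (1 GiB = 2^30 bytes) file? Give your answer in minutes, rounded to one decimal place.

9.94 GiB = 10,672,993,730.56 bytes = 85,383,949,844.48 bits
300 Mbps = 300,000,000 bits/s
time = 85,383,949,844.48 / 300,000,000 = 284.61 s
284.61 s / 60 = 4.7 minutes

4.7 minutes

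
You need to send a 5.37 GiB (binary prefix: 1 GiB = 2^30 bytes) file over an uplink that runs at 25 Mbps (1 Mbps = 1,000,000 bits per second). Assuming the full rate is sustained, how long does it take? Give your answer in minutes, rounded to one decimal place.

30.8 minutes

5.37 GiB = 5,765,993,594.88 bytes = 46,127,948,759.04 bits
25 Mbps = 25,000,000 bits/s
time = 46,127,948,759.04 / 25,000,000 = 1,845.12 s
1,845.12 s / 60 = 30.8 minutes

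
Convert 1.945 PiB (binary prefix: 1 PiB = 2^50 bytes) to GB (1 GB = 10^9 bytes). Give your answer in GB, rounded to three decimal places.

1.945 PiB × 1,125,899,906,842,624 bytes/PiB = 2,189,875,318,808,903.68 bytes
1 GB = 10^9 bytes = 1,000,000,000 bytes
2,189,875,318,808,903.68 / 1,000,000,000 = 2,189,875.319 GB

2,189,875.319 GB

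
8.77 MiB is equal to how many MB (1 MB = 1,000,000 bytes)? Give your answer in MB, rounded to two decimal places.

8.77 MiB = 8.77 × 2^20 bytes = 9,196,011.52 bytes
1 MB = 10^6 bytes = 1,000,000 bytes
9,196,011.52 / 1,000,000 = 9.20 MB

9.20 MB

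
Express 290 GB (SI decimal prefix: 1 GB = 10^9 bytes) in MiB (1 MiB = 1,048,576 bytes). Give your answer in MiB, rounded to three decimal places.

276,565.552 MiB

290 GB = 290 × 10^9 bytes = 290,000,000,000 bytes
1 MiB = 1,048,576 bytes
290,000,000,000 / 1,048,576 = 276,565.552 MiB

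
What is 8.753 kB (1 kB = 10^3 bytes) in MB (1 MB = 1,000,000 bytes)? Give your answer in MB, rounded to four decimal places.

0.0088 MB

8.753 kB = 8.753 × 10^3 bytes = 8,753 bytes
1 MB = 1,000,000 bytes
8,753 / 1,000,000 = 0.0088 MB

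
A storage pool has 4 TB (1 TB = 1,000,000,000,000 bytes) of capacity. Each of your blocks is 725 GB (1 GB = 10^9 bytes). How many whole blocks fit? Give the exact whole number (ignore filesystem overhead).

5

Capacity: 4 TB = 4,000,000,000,000 bytes
Per item: 725 GB = 725,000,000,000 bytes
⌊4,000,000,000,000 / 725,000,000,000⌋ = 5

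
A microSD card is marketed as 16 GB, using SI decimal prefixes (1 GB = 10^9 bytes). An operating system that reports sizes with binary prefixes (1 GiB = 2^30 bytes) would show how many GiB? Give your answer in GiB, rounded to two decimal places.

16 GB = 16 × 10^9 bytes = 16,000,000,000 bytes
1 GiB = 2^30 bytes = 1,073,741,824 bytes
16,000,000,000 / 1,073,741,824 = 14.90 GiB

14.90 GiB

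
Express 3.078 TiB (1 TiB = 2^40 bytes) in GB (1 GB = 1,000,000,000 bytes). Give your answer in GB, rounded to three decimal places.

3.078 TiB × 1,099,511,627,776 bytes/TiB = 3,384,296,790,294.528 bytes
1 GB = 10^9 bytes = 1,000,000,000 bytes
3,384,296,790,294.528 / 1,000,000,000 = 3,384.297 GB

3,384.297 GB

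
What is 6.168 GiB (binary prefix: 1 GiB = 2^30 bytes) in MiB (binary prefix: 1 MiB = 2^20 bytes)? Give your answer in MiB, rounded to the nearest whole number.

6.168 GiB = 6.168 × 2^30 bytes = 6,622,839,570.432 bytes
1 MiB = 1,048,576 bytes
6,622,839,570.432 / 1,048,576 = 6,316 MiB

6,316 MiB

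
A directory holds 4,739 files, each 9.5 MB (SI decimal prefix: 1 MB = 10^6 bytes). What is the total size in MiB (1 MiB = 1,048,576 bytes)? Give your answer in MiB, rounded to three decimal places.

Total = 4,739 × 9.5 MB = 45020.5 MB
= 45020.5 × 1,000,000 bytes = 45,020,500,000 bytes
1 MiB = 1,048,576 bytes
45,020,500,000 / 1,048,576 = 42,934.895 MiB

42,934.895 MiB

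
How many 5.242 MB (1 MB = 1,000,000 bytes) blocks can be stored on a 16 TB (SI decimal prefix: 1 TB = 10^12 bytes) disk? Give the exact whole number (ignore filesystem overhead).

3,052,270

Capacity: 16 TB = 16,000,000,000,000 bytes
Per item: 5.242 MB = 5,242,000 bytes
⌊16,000,000,000,000 / 5,242,000⌋ = 3,052,270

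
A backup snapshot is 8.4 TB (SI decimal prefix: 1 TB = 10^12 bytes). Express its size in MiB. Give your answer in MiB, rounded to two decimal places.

8,010,864.26 MiB

8.4 TB × 1,000,000,000,000 bytes/TB = 8,400,000,000,000 bytes
1 MiB = 2^20 bytes = 1,048,576 bytes
8,400,000,000,000 / 1,048,576 = 8,010,864.26 MiB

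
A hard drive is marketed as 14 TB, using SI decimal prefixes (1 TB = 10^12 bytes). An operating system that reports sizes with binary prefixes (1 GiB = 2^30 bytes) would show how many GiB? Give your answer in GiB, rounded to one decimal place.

13,038.5 GiB

14 TB × 1,000,000,000,000 bytes/TB = 14,000,000,000,000 bytes
1 GiB = 2^30 bytes = 1,073,741,824 bytes
14,000,000,000,000 / 1,073,741,824 = 13,038.5 GiB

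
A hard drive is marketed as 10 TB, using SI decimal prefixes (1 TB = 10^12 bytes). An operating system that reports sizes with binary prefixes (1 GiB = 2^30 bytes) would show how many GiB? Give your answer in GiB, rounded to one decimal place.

10 TB × 1,000,000,000,000 bytes/TB = 10,000,000,000,000 bytes
1 GiB = 1,073,741,824 bytes
10,000,000,000,000 / 1,073,741,824 = 9,313.2 GiB

9,313.2 GiB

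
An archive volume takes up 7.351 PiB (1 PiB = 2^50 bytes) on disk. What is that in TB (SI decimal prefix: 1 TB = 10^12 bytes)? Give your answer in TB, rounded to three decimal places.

8,276.490 TB

7.351 PiB = 7.351 × 2^50 bytes = 8,276,490,215,200,129.024 bytes
1 TB = 10^12 bytes = 1,000,000,000,000 bytes
8,276,490,215,200,129.024 / 1,000,000,000,000 = 8,276.490 TB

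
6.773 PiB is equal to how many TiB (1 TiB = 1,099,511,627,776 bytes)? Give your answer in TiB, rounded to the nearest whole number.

6,936 TiB

6.773 PiB × 1,125,899,906,842,624 bytes/PiB = 7,625,720,069,045,092.352 bytes
1 TiB = 2^40 bytes = 1,099,511,627,776 bytes
7,625,720,069,045,092.352 / 1,099,511,627,776 = 6,936 TiB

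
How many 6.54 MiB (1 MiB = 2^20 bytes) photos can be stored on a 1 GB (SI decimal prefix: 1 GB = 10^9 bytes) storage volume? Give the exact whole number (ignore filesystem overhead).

Capacity: 1 GB = 1,000,000,000 bytes
Per item: 6.54 MiB = 6,857,687.04 bytes
⌊1,000,000,000 / 6,857,687.04⌋ = 145

145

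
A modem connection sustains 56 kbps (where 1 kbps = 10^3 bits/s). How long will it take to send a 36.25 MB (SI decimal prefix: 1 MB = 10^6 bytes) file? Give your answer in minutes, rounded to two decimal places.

36.25 MB = 36,250,000 bytes = 290,000,000 bits
56 kbps = 56,000 bits/s
time = 290,000,000 / 56,000 = 5,178.571 s
5,178.571 s / 60 = 86.31 minutes

86.31 minutes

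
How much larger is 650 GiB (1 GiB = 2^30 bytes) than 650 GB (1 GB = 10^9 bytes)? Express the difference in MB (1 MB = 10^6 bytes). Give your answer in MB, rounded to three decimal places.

650 GiB = 650 × 1,073,741,824 = 697,932,185,600 bytes
650 GB = 650 × 1,000,000,000 = 650,000,000,000 bytes
difference = 47,932,185,600 bytes
47,932,185,600 / 1,000,000 = 47,932.186 MB

47,932.186 MB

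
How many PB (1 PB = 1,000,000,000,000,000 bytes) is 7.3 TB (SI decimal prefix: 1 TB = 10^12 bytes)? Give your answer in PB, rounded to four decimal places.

7.3 TB = 7.3 × 10^12 bytes = 7,300,000,000,000 bytes
1 PB = 1,000,000,000,000,000 bytes
7,300,000,000,000 / 1,000,000,000,000,000 = 0.0073 PB

0.0073 PB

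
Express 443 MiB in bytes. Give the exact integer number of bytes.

464,519,168 bytes

443 × 1,048,576 = 464,519,168 bytes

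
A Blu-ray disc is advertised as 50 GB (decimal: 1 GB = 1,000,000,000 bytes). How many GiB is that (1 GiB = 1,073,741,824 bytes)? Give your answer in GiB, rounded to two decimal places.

50 GB = 50 × 10^9 bytes = 50,000,000,000 bytes
1 GiB = 2^30 bytes = 1,073,741,824 bytes
50,000,000,000 / 1,073,741,824 = 46.57 GiB

46.57 GiB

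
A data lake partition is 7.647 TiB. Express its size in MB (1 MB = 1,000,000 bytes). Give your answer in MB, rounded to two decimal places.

7.647 TiB = 7.647 × 2^40 bytes = 8,407,965,417,603.072 bytes
1 MB = 10^6 bytes = 1,000,000 bytes
8,407,965,417,603.072 / 1,000,000 = 8,407,965.42 MB

8,407,965.42 MB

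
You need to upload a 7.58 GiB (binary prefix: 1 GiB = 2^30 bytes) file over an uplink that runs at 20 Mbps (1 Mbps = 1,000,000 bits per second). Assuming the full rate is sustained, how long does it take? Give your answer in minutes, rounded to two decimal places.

7.58 GiB = 8,138,963,025.92 bytes = 65,111,704,207.36 bits
20 Mbps = 20,000,000 bits/s
time = 65,111,704,207.36 / 20,000,000 = 3,255.585 s
3,255.585 s / 60 = 54.26 minutes

54.26 minutes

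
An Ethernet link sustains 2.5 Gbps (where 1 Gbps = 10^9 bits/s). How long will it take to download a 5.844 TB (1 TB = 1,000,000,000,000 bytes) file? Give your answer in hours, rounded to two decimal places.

5.19 hours

5.844 TB = 5,844,000,000,000 bytes = 46,752,000,000,000 bits
2.5 Gbps = 2,500,000,000 bits/s
time = 46,752,000,000,000 / 2,500,000,000 = 18,700.8000 s
18,700.8000 s / 3600 = 5.19 hours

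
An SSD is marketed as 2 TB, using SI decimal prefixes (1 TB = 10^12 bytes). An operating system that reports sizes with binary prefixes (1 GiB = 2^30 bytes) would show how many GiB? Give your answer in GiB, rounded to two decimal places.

1,862.65 GiB

2 TB × 1,000,000,000,000 bytes/TB = 2,000,000,000,000 bytes
1 GiB = 1,073,741,824 bytes
2,000,000,000,000 / 1,073,741,824 = 1,862.65 GiB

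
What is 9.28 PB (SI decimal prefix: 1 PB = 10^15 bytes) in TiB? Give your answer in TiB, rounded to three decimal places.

9.28 PB = 9.28 × 10^15 bytes = 9,280,000,000,000,000 bytes
1 TiB = 2^40 bytes = 1,099,511,627,776 bytes
9,280,000,000,000,000 / 1,099,511,627,776 = 8,440.111 TiB

8,440.111 TiB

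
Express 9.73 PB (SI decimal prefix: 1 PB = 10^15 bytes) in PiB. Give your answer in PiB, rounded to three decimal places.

8.642 PiB

9.73 PB × 1,000,000,000,000,000 bytes/PB = 9,730,000,000,000,000 bytes
1 PiB = 1,125,899,906,842,624 bytes
9,730,000,000,000,000 / 1,125,899,906,842,624 = 8.642 PiB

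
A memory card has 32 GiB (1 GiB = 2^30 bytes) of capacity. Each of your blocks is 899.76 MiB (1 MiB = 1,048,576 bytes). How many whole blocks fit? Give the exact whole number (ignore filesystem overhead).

36

Capacity: 32 GiB = 34,359,738,368 bytes
Per item: 899.76 MiB = 943,466,741.76 bytes
⌊34,359,738,368 / 943,466,741.76⌋ = 36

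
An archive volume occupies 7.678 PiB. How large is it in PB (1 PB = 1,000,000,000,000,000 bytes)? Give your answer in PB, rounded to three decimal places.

8.645 PB

7.678 PiB × 1,125,899,906,842,624 bytes/PiB = 8,644,659,484,737,667.072 bytes
1 PB = 10^15 bytes = 1,000,000,000,000,000 bytes
8,644,659,484,737,667.072 / 1,000,000,000,000,000 = 8.645 PB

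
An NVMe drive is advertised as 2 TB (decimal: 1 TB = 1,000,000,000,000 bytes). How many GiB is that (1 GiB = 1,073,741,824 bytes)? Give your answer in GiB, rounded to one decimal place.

2 TB = 2 × 10^12 bytes = 2,000,000,000,000 bytes
1 GiB = 1,073,741,824 bytes
2,000,000,000,000 / 1,073,741,824 = 1,862.6 GiB

1,862.6 GiB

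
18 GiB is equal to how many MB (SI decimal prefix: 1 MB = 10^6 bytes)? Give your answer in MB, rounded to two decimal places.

19,327.35 MB

18 GiB = 18 × 2^30 bytes = 19,327,352,832 bytes
1 MB = 1,000,000 bytes
19,327,352,832 / 1,000,000 = 19,327.35 MB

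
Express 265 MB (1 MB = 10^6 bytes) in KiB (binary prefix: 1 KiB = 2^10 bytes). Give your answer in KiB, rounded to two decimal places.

265 MB × 1,000,000 bytes/MB = 265,000,000 bytes
1 KiB = 1,024 bytes
265,000,000 / 1,024 = 258,789.06 KiB

258,789.06 KiB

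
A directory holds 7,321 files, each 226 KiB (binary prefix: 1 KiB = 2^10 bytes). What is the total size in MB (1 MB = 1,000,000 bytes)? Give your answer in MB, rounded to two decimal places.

Total = 7,321 × 226 KiB = 1,654,546 KiB
= 1,654,546 × 1,024 bytes = 1,694,255,104 bytes
1 MB = 1,000,000 bytes
1,694,255,104 / 1,000,000 = 1,694.26 MB

1,694.26 MB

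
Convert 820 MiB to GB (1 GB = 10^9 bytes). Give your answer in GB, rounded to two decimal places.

820 MiB = 820 × 2^20 bytes = 859,832,320 bytes
1 GB = 1,000,000,000 bytes
859,832,320 / 1,000,000,000 = 0.86 GB

0.86 GB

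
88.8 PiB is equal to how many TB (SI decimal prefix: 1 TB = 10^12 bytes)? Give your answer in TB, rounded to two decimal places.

99,979.91 TB

88.8 PiB = 88.8 × 2^50 bytes = 99,979,911,727,625,011.2 bytes
1 TB = 10^12 bytes = 1,000,000,000,000 bytes
99,979,911,727,625,011.2 / 1,000,000,000,000 = 99,979.91 TB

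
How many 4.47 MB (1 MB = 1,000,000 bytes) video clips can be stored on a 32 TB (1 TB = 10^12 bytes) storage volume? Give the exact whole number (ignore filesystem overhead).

7,158,836

Capacity: 32 TB = 32,000,000,000,000 bytes
Per item: 4.47 MB = 4,470,000 bytes
⌊32,000,000,000,000 / 4,470,000⌋ = 7,158,836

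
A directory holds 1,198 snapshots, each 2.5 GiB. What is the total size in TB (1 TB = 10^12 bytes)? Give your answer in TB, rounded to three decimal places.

Total = 1,198 × 2.5 GiB = 2995 GiB
= 2995 × 1,073,741,824 bytes = 3,215,856,762,880 bytes
1 TB = 1,000,000,000,000 bytes
3,215,856,762,880 / 1,000,000,000,000 = 3.216 TB

3.216 TB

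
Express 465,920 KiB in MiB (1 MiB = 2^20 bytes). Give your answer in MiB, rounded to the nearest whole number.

465,920 KiB = 465,920 × 2^10 bytes = 477,102,080 bytes
1 MiB = 2^20 bytes = 1,048,576 bytes
477,102,080 / 1,048,576 = 455 MiB

455 MiB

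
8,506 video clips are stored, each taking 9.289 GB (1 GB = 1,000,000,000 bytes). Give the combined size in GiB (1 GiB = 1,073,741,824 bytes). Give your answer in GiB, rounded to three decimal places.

Total = 8,506 × 9.289 GB = 79012.234 GB
= 79012.234 × 1,000,000,000 bytes = 79,012,234,000,000 bytes
1 GiB = 1,073,741,824 bytes
79,012,234,000,000 / 1,073,741,824 = 73,585.877 GiB

73,585.877 GiB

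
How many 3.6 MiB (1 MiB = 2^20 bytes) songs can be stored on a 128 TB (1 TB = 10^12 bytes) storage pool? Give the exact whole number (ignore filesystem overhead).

33,908,420

Capacity: 128 TB = 128,000,000,000,000 bytes
Per item: 3.6 MiB = 3,774,873.6 bytes
⌊128,000,000,000,000 / 3,774,873.6⌋ = 33,908,420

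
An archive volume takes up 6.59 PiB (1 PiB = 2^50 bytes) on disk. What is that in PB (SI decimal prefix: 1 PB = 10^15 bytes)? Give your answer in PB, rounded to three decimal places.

6.59 PiB × 1,125,899,906,842,624 bytes/PiB = 7,419,680,386,092,892.16 bytes
1 PB = 10^15 bytes = 1,000,000,000,000,000 bytes
7,419,680,386,092,892.16 / 1,000,000,000,000,000 = 7.420 PB

7.420 PB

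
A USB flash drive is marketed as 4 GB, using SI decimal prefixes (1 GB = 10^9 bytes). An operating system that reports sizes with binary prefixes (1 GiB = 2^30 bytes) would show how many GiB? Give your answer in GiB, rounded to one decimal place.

4 GB × 1,000,000,000 bytes/GB = 4,000,000,000 bytes
1 GiB = 1,073,741,824 bytes
4,000,000,000 / 1,073,741,824 = 3.7 GiB

3.7 GiB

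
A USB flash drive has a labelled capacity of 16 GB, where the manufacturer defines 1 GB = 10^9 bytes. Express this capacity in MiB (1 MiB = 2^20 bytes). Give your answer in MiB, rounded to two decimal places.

16 GB = 16 × 10^9 bytes = 16,000,000,000 bytes
1 MiB = 2^20 bytes = 1,048,576 bytes
16,000,000,000 / 1,048,576 = 15,258.79 MiB

15,258.79 MiB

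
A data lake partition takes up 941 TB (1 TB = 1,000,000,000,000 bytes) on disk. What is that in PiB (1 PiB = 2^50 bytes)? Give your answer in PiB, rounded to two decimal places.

0.84 PiB

941 TB × 1,000,000,000,000 bytes/TB = 941,000,000,000,000 bytes
1 PiB = 1,125,899,906,842,624 bytes
941,000,000,000,000 / 1,125,899,906,842,624 = 0.84 PiB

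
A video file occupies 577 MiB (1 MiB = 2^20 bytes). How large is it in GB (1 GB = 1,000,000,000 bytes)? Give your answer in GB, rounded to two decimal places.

577 MiB × 1,048,576 bytes/MiB = 605,028,352 bytes
1 GB = 10^9 bytes = 1,000,000,000 bytes
605,028,352 / 1,000,000,000 = 0.61 GB

0.61 GB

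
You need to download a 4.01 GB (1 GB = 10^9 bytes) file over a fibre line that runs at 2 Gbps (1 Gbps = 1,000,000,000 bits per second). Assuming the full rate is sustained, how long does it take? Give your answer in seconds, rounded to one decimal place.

4.01 GB = 4,010,000,000 bytes = 32,080,000,000 bits
2 Gbps = 2,000,000,000 bits/s
time = 32,080,000,000 / 2,000,000,000 = 16.0 s

16.0 seconds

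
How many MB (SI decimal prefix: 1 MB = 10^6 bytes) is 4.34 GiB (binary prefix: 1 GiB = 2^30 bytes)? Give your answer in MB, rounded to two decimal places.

4.34 GiB = 4.34 × 2^30 bytes = 4,660,039,516.16 bytes
1 MB = 10^6 bytes = 1,000,000 bytes
4,660,039,516.16 / 1,000,000 = 4,660.04 MB

4,660.04 MB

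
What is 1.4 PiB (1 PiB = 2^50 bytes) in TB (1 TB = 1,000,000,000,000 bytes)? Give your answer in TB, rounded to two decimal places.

1,576.26 TB

1.4 PiB = 1.4 × 2^50 bytes = 1,576,259,869,579,673.6 bytes
1 TB = 10^12 bytes = 1,000,000,000,000 bytes
1,576,259,869,579,673.6 / 1,000,000,000,000 = 1,576.26 TB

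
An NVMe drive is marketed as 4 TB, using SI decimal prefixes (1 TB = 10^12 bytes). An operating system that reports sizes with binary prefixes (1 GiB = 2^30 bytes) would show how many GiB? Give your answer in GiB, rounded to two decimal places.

3,725.29 GiB

4 TB × 1,000,000,000,000 bytes/TB = 4,000,000,000,000 bytes
1 GiB = 1,073,741,824 bytes
4,000,000,000,000 / 1,073,741,824 = 3,725.29 GiB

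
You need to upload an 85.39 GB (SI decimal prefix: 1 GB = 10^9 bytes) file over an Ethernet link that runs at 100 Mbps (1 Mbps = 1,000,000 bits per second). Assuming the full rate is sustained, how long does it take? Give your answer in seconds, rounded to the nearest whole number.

6,831 seconds

85.39 GB = 85,390,000,000 bytes = 683,120,000,000 bits
100 Mbps = 100,000,000 bits/s
time = 683,120,000,000 / 100,000,000 = 6,831 s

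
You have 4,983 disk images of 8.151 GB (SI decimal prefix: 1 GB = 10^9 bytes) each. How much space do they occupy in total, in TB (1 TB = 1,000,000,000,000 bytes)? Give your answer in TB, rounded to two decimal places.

Total = 4,983 × 8.151 GB = 40616.433 GB
= 40616.433 × 1,000,000,000 bytes = 40,616,433,000,000 bytes
1 TB = 1,000,000,000,000 bytes
40,616,433,000,000 / 1,000,000,000,000 = 40.62 TB

40.62 TB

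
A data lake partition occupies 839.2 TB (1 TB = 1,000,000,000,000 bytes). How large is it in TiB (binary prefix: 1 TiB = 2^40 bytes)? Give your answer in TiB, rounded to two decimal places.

763.25 TiB

839.2 TB = 839.2 × 10^12 bytes = 839,200,000,000,000 bytes
1 TiB = 1,099,511,627,776 bytes
839,200,000,000,000 / 1,099,511,627,776 = 763.25 TiB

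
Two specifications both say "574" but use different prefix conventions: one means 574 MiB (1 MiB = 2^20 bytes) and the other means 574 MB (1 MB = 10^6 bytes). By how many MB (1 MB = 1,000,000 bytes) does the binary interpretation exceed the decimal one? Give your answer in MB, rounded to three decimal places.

27.883 MB

574 MiB = 574 × 1,048,576 = 601,882,624 bytes
574 MB = 574 × 1,000,000 = 574,000,000 bytes
difference = 27,882,624 bytes
27,882,624 / 1,000,000 = 27.883 MB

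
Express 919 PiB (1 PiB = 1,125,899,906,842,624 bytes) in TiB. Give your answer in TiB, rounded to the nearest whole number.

941,056 TiB

919 PiB = 919 × 2^50 bytes = 1,034,702,014,388,371,456 bytes
1 TiB = 1,099,511,627,776 bytes
1,034,702,014,388,371,456 / 1,099,511,627,776 = 941,056 TiB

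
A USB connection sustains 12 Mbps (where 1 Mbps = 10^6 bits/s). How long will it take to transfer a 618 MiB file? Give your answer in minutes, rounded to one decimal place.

7.2 minutes

618 MiB = 648,019,968 bytes = 5,184,159,744 bits
12 Mbps = 12,000,000 bits/s
time = 5,184,159,744 / 12,000,000 = 432.01 s
432.01 s / 60 = 7.2 minutes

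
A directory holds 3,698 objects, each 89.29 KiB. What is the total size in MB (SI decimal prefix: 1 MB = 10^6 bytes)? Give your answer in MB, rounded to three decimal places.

338.119 MB

Total = 3,698 × 89.29 KiB = 330194.42 KiB
= 330194.42 × 1,024 bytes = 338,119,086.08 bytes
1 MB = 1,000,000 bytes
338,119,086.08 / 1,000,000 = 338.119 MB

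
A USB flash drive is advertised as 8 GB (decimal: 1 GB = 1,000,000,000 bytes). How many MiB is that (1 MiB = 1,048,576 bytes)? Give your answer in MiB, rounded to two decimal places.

7,629.39 MiB

8 GB = 8 × 10^9 bytes = 8,000,000,000 bytes
1 MiB = 2^20 bytes = 1,048,576 bytes
8,000,000,000 / 1,048,576 = 7,629.39 MiB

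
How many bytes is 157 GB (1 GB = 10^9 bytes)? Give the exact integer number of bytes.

157 × 1,000,000,000 = 157,000,000,000 bytes

157,000,000,000 bytes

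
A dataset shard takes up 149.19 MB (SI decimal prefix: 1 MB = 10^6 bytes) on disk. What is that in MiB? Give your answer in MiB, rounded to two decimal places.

142.28 MiB

149.19 MB × 1,000,000 bytes/MB = 149,190,000 bytes
1 MiB = 1,048,576 bytes
149,190,000 / 1,048,576 = 142.28 MiB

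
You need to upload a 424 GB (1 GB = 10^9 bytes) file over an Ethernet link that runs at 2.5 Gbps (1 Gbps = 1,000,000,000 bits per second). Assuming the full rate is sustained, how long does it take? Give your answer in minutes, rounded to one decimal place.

424 GB = 424,000,000,000 bytes = 3,392,000,000,000 bits
2.5 Gbps = 2,500,000,000 bits/s
time = 3,392,000,000,000 / 2,500,000,000 = 1,356.80 s
1,356.80 s / 60 = 22.6 minutes

22.6 minutes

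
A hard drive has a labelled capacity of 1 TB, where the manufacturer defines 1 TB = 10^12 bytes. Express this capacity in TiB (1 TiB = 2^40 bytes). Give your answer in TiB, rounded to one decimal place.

1 TB = 1 × 10^12 bytes = 1,000,000,000,000 bytes
1 TiB = 2^40 bytes = 1,099,511,627,776 bytes
1,000,000,000,000 / 1,099,511,627,776 = 0.9 TiB

0.9 TiB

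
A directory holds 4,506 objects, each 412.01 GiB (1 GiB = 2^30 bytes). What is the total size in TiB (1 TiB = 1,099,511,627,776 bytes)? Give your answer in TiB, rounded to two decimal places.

1,813.00 TiB

Total = 4,506 × 412.01 GiB = 1856517.06 GiB
= 1856517.06 × 1,073,741,824 bytes = 1,993,420,014,291,517.44 bytes
1 TiB = 1,099,511,627,776 bytes
1,993,420,014,291,517.44 / 1,099,511,627,776 = 1,813.00 TiB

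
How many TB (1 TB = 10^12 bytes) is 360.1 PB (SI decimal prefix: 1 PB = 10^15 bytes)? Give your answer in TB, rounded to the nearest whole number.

360,100 TB

360.1 PB = 360.1 × 10^15 bytes = 360,100,000,000,000,000 bytes
1 TB = 1,000,000,000,000 bytes
360,100,000,000,000,000 / 1,000,000,000,000 = 360,100 TB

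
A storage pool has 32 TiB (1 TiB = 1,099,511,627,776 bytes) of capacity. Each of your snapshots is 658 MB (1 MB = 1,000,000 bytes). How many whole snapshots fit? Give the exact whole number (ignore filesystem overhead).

53,471

Capacity: 32 TiB = 35,184,372,088,832 bytes
Per item: 658 MB = 658,000,000 bytes
⌊35,184,372,088,832 / 658,000,000⌋ = 53,471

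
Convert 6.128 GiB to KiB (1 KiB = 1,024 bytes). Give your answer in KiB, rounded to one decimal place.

6,425,673.7 KiB

6.128 GiB = 6.128 × 2^30 bytes = 6,579,889,897.472 bytes
1 KiB = 1,024 bytes
6,579,889,897.472 / 1,024 = 6,425,673.7 KiB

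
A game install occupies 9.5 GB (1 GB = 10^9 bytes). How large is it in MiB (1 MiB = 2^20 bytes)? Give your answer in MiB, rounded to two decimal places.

9,059.91 MiB

9.5 GB = 9.5 × 10^9 bytes = 9,500,000,000 bytes
1 MiB = 2^20 bytes = 1,048,576 bytes
9,500,000,000 / 1,048,576 = 9,059.91 MiB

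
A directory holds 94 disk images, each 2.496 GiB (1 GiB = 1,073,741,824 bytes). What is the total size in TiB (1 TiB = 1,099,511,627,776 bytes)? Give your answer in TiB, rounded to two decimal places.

0.23 TiB

Total = 94 × 2.496 GiB = 234.624 GiB
= 234.624 × 1,073,741,824 bytes = 251,925,601,714.176 bytes
1 TiB = 1,099,511,627,776 bytes
251,925,601,714.176 / 1,099,511,627,776 = 0.23 TiB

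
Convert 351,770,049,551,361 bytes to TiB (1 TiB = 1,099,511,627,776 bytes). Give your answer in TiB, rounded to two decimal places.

319.93 TiB

351,770,049,551,361 bytes given.
1 TiB = 1,099,511,627,776 bytes
351,770,049,551,361 / 1,099,511,627,776 = 319.93 TiB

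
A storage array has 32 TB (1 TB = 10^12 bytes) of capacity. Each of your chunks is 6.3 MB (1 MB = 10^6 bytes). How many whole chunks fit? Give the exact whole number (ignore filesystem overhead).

5,079,365

Capacity: 32 TB = 32,000,000,000,000 bytes
Per item: 6.3 MB = 6,300,000 bytes
⌊32,000,000,000,000 / 6,300,000⌋ = 5,079,365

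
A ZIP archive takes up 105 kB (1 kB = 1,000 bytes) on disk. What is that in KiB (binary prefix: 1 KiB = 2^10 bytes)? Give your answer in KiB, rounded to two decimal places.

102.54 KiB

105 kB = 105 × 10^3 bytes = 105,000 bytes
1 KiB = 1,024 bytes
105,000 / 1,024 = 102.54 KiB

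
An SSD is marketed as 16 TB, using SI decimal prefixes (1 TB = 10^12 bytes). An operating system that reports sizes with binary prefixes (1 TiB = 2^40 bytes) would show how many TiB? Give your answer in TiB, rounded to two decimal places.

16 TB × 1,000,000,000,000 bytes/TB = 16,000,000,000,000 bytes
1 TiB = 1,099,511,627,776 bytes
16,000,000,000,000 / 1,099,511,627,776 = 14.55 TiB

14.55 TiB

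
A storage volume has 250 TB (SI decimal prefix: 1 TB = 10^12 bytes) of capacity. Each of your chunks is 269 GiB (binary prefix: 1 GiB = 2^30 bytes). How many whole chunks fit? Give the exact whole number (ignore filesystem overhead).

Capacity: 250 TB = 250,000,000,000,000 bytes
Per item: 269 GiB = 288,836,550,656 bytes
⌊250,000,000,000,000 / 288,836,550,656⌋ = 865

865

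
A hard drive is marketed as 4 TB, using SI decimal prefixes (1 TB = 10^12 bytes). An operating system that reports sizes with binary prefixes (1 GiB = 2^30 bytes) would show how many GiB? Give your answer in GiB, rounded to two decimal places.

4 TB = 4 × 10^12 bytes = 4,000,000,000,000 bytes
1 GiB = 1,073,741,824 bytes
4,000,000,000,000 / 1,073,741,824 = 3,725.29 GiB

3,725.29 GiB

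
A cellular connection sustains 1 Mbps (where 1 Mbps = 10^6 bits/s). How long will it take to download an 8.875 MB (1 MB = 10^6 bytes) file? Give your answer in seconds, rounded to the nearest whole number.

71 seconds

8.875 MB = 8,875,000 bytes = 71,000,000 bits
1 Mbps = 1,000,000 bits/s
time = 71,000,000 / 1,000,000 = 71 s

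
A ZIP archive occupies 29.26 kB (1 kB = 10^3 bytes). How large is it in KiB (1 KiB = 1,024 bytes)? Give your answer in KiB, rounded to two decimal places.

28.57 KiB

29.26 kB × 1,000 bytes/kB = 29,260 bytes
1 KiB = 2^10 bytes = 1,024 bytes
29,260 / 1,024 = 28.57 KiB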